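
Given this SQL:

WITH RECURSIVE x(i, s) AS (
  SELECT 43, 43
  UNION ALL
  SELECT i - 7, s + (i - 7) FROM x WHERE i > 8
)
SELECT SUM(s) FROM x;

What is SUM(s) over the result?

Base: i=43, s=43.
Iteration 1: 43 > 8 holds -> i = 43 - 7 = 36, s = 43 + 36 = 79.
Iteration 2: 36 > 8 holds -> i = 36 - 7 = 29, s = 79 + 29 = 108.
Iteration 3: 29 > 8 holds -> i = 29 - 7 = 22, s = 108 + 22 = 130.
Iteration 4: 22 > 8 holds -> i = 22 - 7 = 15, s = 130 + 15 = 145.
Iteration 5: 15 > 8 holds -> i = 15 - 7 = 8, s = 145 + 8 = 153.
Iteration 6: 8 > 8 fails; recursion stops.
SUM(s) = 43 + 79 + 108 + 130 + 145 + 153 = 658.

658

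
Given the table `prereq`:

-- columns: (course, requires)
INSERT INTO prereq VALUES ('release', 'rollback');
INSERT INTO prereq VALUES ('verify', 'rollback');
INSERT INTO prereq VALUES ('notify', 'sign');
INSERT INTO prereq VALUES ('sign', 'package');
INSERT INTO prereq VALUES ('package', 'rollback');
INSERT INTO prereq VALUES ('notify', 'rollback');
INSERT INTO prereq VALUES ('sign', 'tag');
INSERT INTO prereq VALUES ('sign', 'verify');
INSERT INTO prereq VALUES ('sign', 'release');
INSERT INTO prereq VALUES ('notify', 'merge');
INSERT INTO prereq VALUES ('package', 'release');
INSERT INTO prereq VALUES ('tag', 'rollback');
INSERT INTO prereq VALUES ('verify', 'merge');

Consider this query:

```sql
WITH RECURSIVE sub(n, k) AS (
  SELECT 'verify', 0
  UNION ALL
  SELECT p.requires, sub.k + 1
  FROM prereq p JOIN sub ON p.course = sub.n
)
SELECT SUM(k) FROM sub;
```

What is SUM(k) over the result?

Base: (verify, k=0).
Iteration 1: edges from {verify} -> (merge, k=1), (rollback, k=1).
Iteration 2: no outgoing edges from {merge,rollback}; recursion stops.
SUM(k) = 0 + 1 + 1 = 2.

2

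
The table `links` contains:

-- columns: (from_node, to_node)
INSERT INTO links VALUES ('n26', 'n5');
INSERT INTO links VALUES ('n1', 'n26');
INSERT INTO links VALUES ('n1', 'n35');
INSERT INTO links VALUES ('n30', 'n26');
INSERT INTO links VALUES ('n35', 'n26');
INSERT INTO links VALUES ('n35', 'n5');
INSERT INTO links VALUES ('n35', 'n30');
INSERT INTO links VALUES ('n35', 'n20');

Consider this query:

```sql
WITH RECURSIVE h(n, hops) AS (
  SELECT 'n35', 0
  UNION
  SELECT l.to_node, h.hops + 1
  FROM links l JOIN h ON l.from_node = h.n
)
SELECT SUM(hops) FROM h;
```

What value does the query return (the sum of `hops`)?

Base: (n35, hops=0).
Iteration 1: edges from {n35} -> (n20, hops=1), (n26, hops=1), (n30, hops=1), (n5, hops=1).
Iteration 2: edges from {n20,n26,n30,n5} -> (n26, hops=2), (n5, hops=2).
Iteration 3: edges from {n26,n5} -> (n5, hops=3).
Iteration 4: no outgoing edges from {n5}; recursion stops.
SUM(hops) = 0 + 1 + 1 + 1 + 1 + 2 + 2 + 3 = 11.

11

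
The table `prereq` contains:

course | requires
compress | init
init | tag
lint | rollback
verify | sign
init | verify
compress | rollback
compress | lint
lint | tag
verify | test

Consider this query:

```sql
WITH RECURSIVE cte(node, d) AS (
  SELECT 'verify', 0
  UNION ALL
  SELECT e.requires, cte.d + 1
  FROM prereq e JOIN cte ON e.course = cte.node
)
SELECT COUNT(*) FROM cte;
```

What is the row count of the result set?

Base: (verify, d=0).
Iteration 1: edges from {verify} -> (sign, d=1), (test, d=1).
Iteration 2: no outgoing edges from {sign,test}; recursion stops.
Total rows emitted: 3.

3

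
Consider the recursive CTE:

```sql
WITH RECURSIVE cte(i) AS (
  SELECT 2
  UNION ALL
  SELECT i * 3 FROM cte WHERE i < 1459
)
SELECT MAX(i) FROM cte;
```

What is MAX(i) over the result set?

Base: i=2.
Iteration 1: 2 < 1459 holds -> i = 2 * 3 = 6.
Iteration 2: 6 < 1459 holds -> i = 6 * 3 = 18.
Iteration 3: 18 < 1459 holds -> i = 18 * 3 = 54.
Iteration 4: 54 < 1459 holds -> i = 54 * 3 = 162.
Iteration 5: 162 < 1459 holds -> i = 162 * 3 = 486.
Iteration 6: 486 < 1459 holds -> i = 486 * 3 = 1458.
Iteration 7: 1458 < 1459 holds -> i = 1458 * 3 = 4374.
Iteration 8: 4374 < 1459 fails; recursion stops.
i values: 2, 6, 18, 54, 162, 486, 1458, 4374; the maximum is 4374.

4374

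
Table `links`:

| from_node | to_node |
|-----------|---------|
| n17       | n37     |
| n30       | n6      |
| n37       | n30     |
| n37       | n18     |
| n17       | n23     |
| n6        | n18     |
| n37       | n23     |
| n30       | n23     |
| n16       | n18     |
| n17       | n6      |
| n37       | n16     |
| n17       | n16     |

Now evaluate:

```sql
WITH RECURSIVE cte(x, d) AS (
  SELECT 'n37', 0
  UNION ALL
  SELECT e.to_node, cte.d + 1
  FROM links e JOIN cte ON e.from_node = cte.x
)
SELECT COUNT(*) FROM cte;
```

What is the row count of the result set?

9

Base: (n37, d=0).
Iteration 1: edges from {n37} -> (n16, d=1), (n18, d=1), (n23, d=1), (n30, d=1).
Iteration 2: edges from {n16,n18,n23,n30} -> (n18, d=2), (n23, d=2), (n6, d=2).
Iteration 3: edges from {n18,n23,n6} -> (n18, d=3).
Iteration 4: no outgoing edges from {n18}; recursion stops.
Total rows emitted: 9.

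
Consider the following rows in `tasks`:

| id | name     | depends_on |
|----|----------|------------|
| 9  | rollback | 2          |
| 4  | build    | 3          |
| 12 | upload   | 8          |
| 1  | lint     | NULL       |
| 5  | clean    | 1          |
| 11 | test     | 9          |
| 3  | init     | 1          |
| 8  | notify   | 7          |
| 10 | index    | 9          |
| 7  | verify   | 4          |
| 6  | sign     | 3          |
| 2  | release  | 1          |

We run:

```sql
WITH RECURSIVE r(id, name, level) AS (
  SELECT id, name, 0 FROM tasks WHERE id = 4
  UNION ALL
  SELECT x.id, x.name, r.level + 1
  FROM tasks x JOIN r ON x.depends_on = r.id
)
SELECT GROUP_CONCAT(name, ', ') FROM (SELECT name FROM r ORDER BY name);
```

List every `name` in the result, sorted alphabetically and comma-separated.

Base: id=4 (build) at level 0.
Iteration 1: rows with depends_on in {4} -> verify (id 7, level 1).
Iteration 2: rows with depends_on in {7} -> notify (id 8, level 2).
Iteration 3: rows with depends_on in {8} -> upload (id 12, level 3).
Iteration 4: no rows with depends_on in {12}; recursion stops.

build, notify, upload, verify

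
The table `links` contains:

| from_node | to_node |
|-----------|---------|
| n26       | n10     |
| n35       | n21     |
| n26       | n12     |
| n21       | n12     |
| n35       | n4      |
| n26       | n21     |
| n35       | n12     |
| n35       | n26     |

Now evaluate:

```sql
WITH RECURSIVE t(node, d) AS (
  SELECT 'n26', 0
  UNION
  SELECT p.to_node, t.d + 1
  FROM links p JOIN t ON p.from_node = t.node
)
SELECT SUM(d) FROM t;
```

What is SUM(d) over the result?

Base: (n26, d=0).
Iteration 1: edges from {n26} -> (n10, d=1), (n12, d=1), (n21, d=1).
Iteration 2: edges from {n10,n12,n21} -> (n12, d=2).
Iteration 3: no outgoing edges from {n12}; recursion stops.
SUM(d) = 0 + 1 + 1 + 1 + 2 = 5.

5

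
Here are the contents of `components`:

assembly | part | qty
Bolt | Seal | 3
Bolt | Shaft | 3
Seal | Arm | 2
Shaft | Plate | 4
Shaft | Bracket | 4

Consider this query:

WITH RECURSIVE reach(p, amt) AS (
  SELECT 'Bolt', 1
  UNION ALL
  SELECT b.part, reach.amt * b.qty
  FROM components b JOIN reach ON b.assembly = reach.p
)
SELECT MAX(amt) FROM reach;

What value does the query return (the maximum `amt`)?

Base: (Bolt, amt=1).
Iteration 1: components of {Bolt} -> Seal = 1*3 = 3, Shaft = 1*3 = 3.
Iteration 2: components of {Seal,Shaft} -> Arm = 3*2 = 6, Bracket = 3*4 = 12, Plate = 3*4 = 12.
Iteration 3: no further components; recursion stops.
amt values: 1, 3, 3, 6, 12, 12; the maximum is 12.

12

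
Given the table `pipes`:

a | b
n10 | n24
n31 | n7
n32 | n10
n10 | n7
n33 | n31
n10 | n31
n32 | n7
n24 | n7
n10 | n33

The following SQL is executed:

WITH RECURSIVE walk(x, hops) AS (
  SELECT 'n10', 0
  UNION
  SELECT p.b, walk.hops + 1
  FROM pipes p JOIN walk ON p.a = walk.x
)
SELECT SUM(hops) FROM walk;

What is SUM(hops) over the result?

Base: (n10, hops=0).
Iteration 1: edges from {n10} -> (n24, hops=1), (n31, hops=1), (n33, hops=1), (n7, hops=1).
Iteration 2: edges from {n24,n31,n33,n7} -> (n31, hops=2), (n7, hops=2). [UNION drops 1 duplicate row(s)]
Iteration 3: edges from {n31,n7} -> (n7, hops=3).
Iteration 4: no outgoing edges from {n7}; recursion stops.
SUM(hops) = 0 + 1 + 1 + 1 + 1 + 2 + 2 + 3 = 11.

11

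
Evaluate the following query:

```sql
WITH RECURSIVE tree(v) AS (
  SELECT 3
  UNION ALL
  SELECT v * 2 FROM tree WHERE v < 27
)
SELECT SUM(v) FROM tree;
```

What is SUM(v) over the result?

Base: v=3.
Iteration 1: 3 < 27 holds -> v = 3 * 2 = 6.
Iteration 2: 6 < 27 holds -> v = 6 * 2 = 12.
Iteration 3: 12 < 27 holds -> v = 12 * 2 = 24.
Iteration 4: 24 < 27 holds -> v = 24 * 2 = 48.
Iteration 5: 48 < 27 fails; recursion stops.
SUM(v) = 3 + 6 + 12 + 24 + 48 = 93.

93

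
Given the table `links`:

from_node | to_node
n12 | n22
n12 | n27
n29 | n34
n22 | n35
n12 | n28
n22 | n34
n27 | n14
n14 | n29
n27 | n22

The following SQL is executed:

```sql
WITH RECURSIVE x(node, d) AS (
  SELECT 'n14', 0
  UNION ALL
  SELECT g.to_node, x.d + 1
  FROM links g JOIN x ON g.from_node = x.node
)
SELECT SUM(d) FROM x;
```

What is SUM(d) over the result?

Base: (n14, d=0).
Iteration 1: edges from {n14} -> (n29, d=1).
Iteration 2: edges from {n29} -> (n34, d=2).
Iteration 3: no outgoing edges from {n34}; recursion stops.
SUM(d) = 0 + 1 + 2 = 3.

3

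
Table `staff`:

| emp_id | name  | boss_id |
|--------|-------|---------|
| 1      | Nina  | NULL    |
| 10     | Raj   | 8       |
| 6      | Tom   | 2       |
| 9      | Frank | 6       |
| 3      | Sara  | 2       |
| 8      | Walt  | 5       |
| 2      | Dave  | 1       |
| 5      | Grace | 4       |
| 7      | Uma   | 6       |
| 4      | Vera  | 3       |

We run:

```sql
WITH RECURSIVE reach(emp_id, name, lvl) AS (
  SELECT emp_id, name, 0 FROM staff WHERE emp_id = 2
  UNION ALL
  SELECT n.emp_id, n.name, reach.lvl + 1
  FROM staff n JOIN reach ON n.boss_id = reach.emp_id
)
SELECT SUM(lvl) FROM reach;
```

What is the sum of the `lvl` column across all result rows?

Base: emp_id=2 (Dave) at lvl 0.
Iteration 1: rows with boss_id in {2} -> Sara (id 3, lvl 1), Tom (id 6, lvl 1).
Iteration 2: rows with boss_id in {3,6} -> Vera (id 4, lvl 2), Uma (id 7, lvl 2), Frank (id 9, lvl 2).
Iteration 3: rows with boss_id in {4,7,9} -> Grace (id 5, lvl 3).
Iteration 4: rows with boss_id in {5} -> Walt (id 8, lvl 4).
Iteration 5: rows with boss_id in {8} -> Raj (id 10, lvl 5).
Iteration 6: no rows with boss_id in {10}; recursion stops.
SUM(lvl) = 0 + 1 + 1 + 2 + 2 + 2 + 3 + 4 + 5 = 20.

20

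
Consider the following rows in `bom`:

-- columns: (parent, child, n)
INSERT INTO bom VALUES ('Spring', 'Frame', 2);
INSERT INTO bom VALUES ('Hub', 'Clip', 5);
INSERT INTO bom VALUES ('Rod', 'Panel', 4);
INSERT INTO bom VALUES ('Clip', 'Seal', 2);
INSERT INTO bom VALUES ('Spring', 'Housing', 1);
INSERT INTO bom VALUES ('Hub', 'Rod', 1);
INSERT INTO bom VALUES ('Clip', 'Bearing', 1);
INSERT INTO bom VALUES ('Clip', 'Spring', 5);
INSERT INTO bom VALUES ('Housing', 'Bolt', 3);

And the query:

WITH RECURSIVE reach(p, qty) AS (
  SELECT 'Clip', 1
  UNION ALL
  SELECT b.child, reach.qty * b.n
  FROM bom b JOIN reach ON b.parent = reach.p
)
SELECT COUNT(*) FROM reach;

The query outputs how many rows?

7

Base: (Clip, qty=1).
Iteration 1: components of {Clip} -> Bearing = 1*1 = 1, Seal = 1*2 = 2, Spring = 1*5 = 5.
Iteration 2: components of {Bearing,Seal,Spring} -> Frame = 5*2 = 10, Housing = 5*1 = 5.
Iteration 3: components of {Frame,Housing} -> Bolt = 5*3 = 15.
Iteration 4: no further components; recursion stops.
Total rows emitted: 7.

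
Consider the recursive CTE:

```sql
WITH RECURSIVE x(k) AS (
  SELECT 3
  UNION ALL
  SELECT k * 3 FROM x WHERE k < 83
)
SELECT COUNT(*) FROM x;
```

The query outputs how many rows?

Base: k=3.
Iteration 1: 3 < 83 holds -> k = 3 * 3 = 9.
Iteration 2: 9 < 83 holds -> k = 9 * 3 = 27.
Iteration 3: 27 < 83 holds -> k = 27 * 3 = 81.
Iteration 4: 81 < 83 holds -> k = 81 * 3 = 243.
Iteration 5: 243 < 83 fails; recursion stops.
Total rows emitted: 5.

5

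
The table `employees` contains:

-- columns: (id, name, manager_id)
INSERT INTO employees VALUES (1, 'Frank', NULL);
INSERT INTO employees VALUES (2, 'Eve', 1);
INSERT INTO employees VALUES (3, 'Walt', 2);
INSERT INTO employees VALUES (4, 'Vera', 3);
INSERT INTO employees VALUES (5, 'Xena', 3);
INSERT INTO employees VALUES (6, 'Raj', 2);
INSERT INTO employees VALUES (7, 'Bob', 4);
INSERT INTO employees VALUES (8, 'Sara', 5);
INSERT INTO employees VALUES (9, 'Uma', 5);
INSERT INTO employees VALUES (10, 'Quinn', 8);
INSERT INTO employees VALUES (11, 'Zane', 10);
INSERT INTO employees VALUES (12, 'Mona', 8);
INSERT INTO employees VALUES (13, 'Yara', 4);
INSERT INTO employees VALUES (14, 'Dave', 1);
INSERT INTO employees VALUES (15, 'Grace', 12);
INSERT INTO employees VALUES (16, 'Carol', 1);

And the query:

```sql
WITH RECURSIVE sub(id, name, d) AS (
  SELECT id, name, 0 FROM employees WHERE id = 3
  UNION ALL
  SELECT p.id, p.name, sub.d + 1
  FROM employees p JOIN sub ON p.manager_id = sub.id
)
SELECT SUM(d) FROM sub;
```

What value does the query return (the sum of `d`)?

24

Base: id=3 (Walt) at d 0.
Iteration 1: rows with manager_id in {3} -> Vera (id 4, d 1), Xena (id 5, d 1).
Iteration 2: rows with manager_id in {4,5} -> Bob (id 7, d 2), Sara (id 8, d 2), Uma (id 9, d 2), Yara (id 13, d 2).
Iteration 3: rows with manager_id in {7,8,9,13} -> Quinn (id 10, d 3), Mona (id 12, d 3).
Iteration 4: rows with manager_id in {10,12} -> Zane (id 11, d 4), Grace (id 15, d 4).
Iteration 5: no rows with manager_id in {11,15}; recursion stops.
SUM(d) = 0 + 1 + 1 + 2 + 2 + 2 + 2 + 3 + 3 + 4 + 4 = 24.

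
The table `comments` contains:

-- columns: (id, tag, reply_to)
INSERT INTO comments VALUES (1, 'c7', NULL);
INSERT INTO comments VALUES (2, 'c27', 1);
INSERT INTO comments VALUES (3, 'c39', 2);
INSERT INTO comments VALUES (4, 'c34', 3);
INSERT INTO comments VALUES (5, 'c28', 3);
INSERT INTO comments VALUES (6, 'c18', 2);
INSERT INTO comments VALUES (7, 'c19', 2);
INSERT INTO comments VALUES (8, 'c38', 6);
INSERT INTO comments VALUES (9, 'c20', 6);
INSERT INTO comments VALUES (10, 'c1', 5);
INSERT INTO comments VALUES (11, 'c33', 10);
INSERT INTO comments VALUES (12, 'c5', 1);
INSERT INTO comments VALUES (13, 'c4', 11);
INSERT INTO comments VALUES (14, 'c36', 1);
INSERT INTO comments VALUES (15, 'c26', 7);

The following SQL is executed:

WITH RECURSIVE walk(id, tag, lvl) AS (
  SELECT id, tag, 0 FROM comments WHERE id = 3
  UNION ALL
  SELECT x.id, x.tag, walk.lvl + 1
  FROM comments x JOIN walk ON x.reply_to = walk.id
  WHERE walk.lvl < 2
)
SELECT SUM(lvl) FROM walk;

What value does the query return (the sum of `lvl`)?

4

Base: id=3 (c39) at lvl 0.
Iteration 1: rows with reply_to in {3} -> c34 (id 4, lvl 1), c28 (id 5, lvl 1).
Iteration 2: rows with reply_to in {4,5} -> c1 (id 10, lvl 2).
Iteration 3: lvl < 2 fails for all current rows; recursion stops.
SUM(lvl) = 0 + 1 + 1 + 2 = 4.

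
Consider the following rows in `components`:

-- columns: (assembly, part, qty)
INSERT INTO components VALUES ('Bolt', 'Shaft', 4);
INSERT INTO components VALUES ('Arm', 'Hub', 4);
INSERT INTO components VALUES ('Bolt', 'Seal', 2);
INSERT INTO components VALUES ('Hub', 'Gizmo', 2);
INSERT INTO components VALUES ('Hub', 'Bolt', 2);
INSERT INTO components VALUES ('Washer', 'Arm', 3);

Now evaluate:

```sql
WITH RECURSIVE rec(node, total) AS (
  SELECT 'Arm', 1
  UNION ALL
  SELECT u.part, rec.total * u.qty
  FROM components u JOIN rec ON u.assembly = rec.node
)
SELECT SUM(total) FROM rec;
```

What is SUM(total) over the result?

69

Base: (Arm, total=1).
Iteration 1: components of {Arm} -> Hub = 1*4 = 4.
Iteration 2: components of {Hub} -> Bolt = 4*2 = 8, Gizmo = 4*2 = 8.
Iteration 3: components of {Bolt,Gizmo} -> Seal = 8*2 = 16, Shaft = 8*4 = 32.
Iteration 4: no further components; recursion stops.
SUM(total) = 1 + 4 + 8 + 8 + 16 + 32 = 69.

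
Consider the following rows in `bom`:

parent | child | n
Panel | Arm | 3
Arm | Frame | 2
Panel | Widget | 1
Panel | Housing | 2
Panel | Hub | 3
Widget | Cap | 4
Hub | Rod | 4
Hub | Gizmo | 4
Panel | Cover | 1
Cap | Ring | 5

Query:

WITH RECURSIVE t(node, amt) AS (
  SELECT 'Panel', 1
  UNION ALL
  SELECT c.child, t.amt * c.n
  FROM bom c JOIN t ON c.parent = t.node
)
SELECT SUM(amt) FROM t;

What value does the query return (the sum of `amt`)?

65

Base: (Panel, amt=1).
Iteration 1: components of {Panel} -> Arm = 1*3 = 3, Cover = 1*1 = 1, Housing = 1*2 = 2, Hub = 1*3 = 3, Widget = 1*1 = 1.
Iteration 2: components of {Arm,Cover,Housing,Hub,Widget} -> Cap = 1*4 = 4, Frame = 3*2 = 6, Gizmo = 3*4 = 12, Rod = 3*4 = 12.
Iteration 3: components of {Cap,Frame,Gizmo,Rod} -> Ring = 4*5 = 20.
Iteration 4: no further components; recursion stops.
SUM(amt) = 1 + 3 + 1 + 2 + 3 + 1 + 6 + 4 + 12 + 12 + 20 = 65.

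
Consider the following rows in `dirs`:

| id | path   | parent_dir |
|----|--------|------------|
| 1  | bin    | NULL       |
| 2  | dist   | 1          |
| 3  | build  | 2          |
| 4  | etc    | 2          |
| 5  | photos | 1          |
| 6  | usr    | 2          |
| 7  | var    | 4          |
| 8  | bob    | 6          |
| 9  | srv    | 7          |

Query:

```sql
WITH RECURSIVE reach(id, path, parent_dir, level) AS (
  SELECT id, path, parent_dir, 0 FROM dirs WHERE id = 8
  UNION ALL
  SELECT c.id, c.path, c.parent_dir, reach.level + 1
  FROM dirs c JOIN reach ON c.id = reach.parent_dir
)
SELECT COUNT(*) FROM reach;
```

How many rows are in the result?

4

Base: id=8 (bob), parent_dir=6, level 0.
Iteration 1: join on id=6 -> usr (id 6, parent_dir=2, level 1).
Iteration 2: join on id=2 -> dist (id 2, parent_dir=1, level 2).
Iteration 3: join on id=1 -> bin (id 1, parent_dir=NULL, level 3).
Iteration 4: parent_dir is NULL; no match; recursion stops.
Total rows emitted: 4.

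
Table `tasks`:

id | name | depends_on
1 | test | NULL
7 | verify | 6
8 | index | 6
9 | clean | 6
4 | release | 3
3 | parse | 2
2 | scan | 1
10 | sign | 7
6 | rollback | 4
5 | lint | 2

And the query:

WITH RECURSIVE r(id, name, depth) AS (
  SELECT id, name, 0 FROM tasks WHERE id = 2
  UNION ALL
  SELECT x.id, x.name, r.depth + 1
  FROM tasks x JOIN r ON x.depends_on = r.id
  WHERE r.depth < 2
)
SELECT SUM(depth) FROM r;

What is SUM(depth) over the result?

Base: id=2 (scan) at depth 0.
Iteration 1: rows with depends_on in {2} -> parse (id 3, depth 1), lint (id 5, depth 1).
Iteration 2: rows with depends_on in {3,5} -> release (id 4, depth 2).
Iteration 3: depth < 2 fails for all current rows; recursion stops.
SUM(depth) = 0 + 1 + 1 + 2 = 4.

4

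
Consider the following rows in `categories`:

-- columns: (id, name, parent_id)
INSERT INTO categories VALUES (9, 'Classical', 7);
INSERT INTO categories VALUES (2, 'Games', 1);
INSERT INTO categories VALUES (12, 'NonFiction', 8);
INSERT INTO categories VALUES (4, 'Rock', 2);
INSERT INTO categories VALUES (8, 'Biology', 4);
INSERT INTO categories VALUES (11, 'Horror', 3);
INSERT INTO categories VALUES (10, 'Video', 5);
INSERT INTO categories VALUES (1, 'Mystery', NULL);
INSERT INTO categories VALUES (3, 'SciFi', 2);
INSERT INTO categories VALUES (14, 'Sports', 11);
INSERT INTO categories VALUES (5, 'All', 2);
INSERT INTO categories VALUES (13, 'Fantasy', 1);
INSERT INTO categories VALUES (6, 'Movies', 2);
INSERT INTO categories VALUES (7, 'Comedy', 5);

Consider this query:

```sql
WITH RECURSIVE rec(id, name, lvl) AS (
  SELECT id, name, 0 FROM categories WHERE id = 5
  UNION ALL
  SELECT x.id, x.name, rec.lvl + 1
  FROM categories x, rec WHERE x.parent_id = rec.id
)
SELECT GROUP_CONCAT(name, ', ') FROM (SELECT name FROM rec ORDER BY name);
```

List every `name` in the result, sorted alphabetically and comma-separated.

All, Classical, Comedy, Video

Base: id=5 (All) at lvl 0.
Iteration 1: rows with parent_id in {5} -> Comedy (id 7, lvl 1), Video (id 10, lvl 1).
Iteration 2: rows with parent_id in {7,10} -> Classical (id 9, lvl 2).
Iteration 3: no rows with parent_id in {9}; recursion stops.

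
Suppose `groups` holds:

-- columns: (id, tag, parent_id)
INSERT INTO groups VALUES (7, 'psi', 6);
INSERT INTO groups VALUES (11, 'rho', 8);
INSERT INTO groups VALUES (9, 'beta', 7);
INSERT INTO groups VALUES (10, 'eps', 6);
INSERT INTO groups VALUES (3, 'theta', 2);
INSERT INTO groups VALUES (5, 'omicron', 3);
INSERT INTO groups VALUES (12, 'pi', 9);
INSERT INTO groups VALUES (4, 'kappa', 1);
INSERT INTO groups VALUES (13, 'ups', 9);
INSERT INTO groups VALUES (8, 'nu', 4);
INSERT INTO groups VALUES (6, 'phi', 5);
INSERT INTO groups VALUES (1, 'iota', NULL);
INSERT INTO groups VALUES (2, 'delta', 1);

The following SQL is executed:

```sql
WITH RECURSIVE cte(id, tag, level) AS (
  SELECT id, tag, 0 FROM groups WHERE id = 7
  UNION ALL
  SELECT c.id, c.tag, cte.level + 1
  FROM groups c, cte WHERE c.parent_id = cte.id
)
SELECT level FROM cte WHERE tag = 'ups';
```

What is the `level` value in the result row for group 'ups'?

2

Base: id=7 (psi) at level 0.
Iteration 1: rows with parent_id in {7} -> beta (id 9, level 1).
Iteration 2: rows with parent_id in {9} -> pi (id 12, level 2), ups (id 13, level 2).
Iteration 3: no rows with parent_id in {12,13}; recursion stops.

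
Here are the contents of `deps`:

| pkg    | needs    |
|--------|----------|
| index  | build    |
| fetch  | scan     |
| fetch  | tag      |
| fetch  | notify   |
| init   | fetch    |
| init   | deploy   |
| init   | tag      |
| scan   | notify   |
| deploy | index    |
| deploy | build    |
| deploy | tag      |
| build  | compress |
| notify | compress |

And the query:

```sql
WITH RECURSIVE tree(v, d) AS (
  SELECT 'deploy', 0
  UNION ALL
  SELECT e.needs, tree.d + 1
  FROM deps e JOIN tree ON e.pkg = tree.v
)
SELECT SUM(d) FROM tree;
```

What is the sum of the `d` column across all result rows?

Base: (deploy, d=0).
Iteration 1: edges from {deploy} -> (build, d=1), (index, d=1), (tag, d=1).
Iteration 2: edges from {build,index,tag} -> (build, d=2), (compress, d=2).
Iteration 3: edges from {build,compress} -> (compress, d=3).
Iteration 4: no outgoing edges from {compress}; recursion stops.
SUM(d) = 0 + 1 + 1 + 1 + 2 + 2 + 3 = 10.

10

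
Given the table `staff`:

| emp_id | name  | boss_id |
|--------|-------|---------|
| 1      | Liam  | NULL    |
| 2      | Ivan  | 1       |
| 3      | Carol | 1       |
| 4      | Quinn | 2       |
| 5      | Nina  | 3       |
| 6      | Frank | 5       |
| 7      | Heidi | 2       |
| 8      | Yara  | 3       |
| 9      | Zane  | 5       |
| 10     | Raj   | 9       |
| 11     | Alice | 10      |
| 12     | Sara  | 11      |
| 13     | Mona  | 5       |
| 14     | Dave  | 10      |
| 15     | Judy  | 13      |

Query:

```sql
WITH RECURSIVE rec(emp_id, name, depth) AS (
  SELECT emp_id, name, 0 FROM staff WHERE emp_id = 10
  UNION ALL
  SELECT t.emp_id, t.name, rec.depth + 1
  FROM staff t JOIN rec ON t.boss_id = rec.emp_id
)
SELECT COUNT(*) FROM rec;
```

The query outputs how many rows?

Base: emp_id=10 (Raj) at depth 0.
Iteration 1: rows with boss_id in {10} -> Alice (id 11, depth 1), Dave (id 14, depth 1).
Iteration 2: rows with boss_id in {11,14} -> Sara (id 12, depth 2).
Iteration 3: no rows with boss_id in {12}; recursion stops.
Total rows emitted: 4.

4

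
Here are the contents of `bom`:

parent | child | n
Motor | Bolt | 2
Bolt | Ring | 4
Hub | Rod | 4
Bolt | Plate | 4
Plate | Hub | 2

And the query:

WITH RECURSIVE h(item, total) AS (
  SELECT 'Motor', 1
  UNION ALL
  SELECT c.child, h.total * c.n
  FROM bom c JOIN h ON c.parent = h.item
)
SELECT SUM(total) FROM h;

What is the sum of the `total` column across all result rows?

99

Base: (Motor, total=1).
Iteration 1: components of {Motor} -> Bolt = 1*2 = 2.
Iteration 2: components of {Bolt} -> Plate = 2*4 = 8, Ring = 2*4 = 8.
Iteration 3: components of {Plate,Ring} -> Hub = 8*2 = 16.
Iteration 4: components of {Hub} -> Rod = 16*4 = 64.
Iteration 5: no further components; recursion stops.
SUM(total) = 1 + 2 + 8 + 8 + 16 + 64 = 99.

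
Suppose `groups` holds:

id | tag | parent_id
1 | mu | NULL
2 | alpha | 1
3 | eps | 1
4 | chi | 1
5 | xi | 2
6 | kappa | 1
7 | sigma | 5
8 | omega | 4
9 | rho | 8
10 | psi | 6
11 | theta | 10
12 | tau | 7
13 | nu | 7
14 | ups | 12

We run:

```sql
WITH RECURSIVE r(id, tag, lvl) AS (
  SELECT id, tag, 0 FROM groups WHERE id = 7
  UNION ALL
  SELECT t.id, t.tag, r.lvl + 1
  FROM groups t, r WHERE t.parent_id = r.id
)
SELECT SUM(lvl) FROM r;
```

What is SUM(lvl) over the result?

4

Base: id=7 (sigma) at lvl 0.
Iteration 1: rows with parent_id in {7} -> tau (id 12, lvl 1), nu (id 13, lvl 1).
Iteration 2: rows with parent_id in {12,13} -> ups (id 14, lvl 2).
Iteration 3: no rows with parent_id in {14}; recursion stops.
SUM(lvl) = 0 + 1 + 1 + 2 = 4.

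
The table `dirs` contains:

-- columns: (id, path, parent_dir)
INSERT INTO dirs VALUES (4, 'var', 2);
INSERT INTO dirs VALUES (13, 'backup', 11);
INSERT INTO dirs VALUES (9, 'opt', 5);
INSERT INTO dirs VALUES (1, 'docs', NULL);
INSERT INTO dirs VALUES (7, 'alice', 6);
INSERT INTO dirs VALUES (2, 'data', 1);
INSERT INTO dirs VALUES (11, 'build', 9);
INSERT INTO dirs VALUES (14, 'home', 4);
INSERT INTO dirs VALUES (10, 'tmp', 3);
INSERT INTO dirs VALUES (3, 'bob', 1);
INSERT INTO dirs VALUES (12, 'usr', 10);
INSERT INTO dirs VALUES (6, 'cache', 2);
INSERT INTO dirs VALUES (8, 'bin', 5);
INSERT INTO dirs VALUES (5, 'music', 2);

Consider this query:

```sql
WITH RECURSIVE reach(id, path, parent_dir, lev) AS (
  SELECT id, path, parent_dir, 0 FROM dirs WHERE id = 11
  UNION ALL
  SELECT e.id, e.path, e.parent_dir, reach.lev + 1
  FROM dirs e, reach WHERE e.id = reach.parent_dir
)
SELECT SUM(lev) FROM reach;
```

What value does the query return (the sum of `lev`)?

Base: id=11 (build), parent_dir=9, lev 0.
Iteration 1: join on id=9 -> opt (id 9, parent_dir=5, lev 1).
Iteration 2: join on id=5 -> music (id 5, parent_dir=2, lev 2).
Iteration 3: join on id=2 -> data (id 2, parent_dir=1, lev 3).
Iteration 4: join on id=1 -> docs (id 1, parent_dir=NULL, lev 4).
Iteration 5: parent_dir is NULL; no match; recursion stops.
SUM(lev) = 0 + 1 + 2 + 3 + 4 = 10.

10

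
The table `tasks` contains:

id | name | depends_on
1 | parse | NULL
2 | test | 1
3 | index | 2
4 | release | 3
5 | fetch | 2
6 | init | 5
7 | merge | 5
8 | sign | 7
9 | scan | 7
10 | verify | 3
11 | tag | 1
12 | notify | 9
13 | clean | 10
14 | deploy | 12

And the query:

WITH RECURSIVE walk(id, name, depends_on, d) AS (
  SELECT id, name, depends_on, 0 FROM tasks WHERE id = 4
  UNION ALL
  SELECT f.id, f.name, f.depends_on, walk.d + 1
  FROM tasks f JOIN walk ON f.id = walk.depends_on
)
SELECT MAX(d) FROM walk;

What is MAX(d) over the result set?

3

Base: id=4 (release), depends_on=3, d 0.
Iteration 1: join on id=3 -> index (id 3, depends_on=2, d 1).
Iteration 2: join on id=2 -> test (id 2, depends_on=1, d 2).
Iteration 3: join on id=1 -> parse (id 1, depends_on=NULL, d 3).
Iteration 4: depends_on is NULL; no match; recursion stops.
d values: 0, 1, 2, 3; the maximum is 3.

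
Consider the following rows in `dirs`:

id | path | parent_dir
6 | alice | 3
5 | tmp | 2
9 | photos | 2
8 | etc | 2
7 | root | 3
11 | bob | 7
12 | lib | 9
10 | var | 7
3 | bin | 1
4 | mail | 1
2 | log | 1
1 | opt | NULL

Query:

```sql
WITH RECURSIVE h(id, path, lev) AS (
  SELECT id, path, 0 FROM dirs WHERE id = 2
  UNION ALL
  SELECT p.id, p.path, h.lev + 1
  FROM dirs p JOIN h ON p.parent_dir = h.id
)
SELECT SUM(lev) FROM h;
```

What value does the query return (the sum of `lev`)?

Base: id=2 (log) at lev 0.
Iteration 1: rows with parent_dir in {2} -> tmp (id 5, lev 1), etc (id 8, lev 1), photos (id 9, lev 1).
Iteration 2: rows with parent_dir in {5,8,9} -> lib (id 12, lev 2).
Iteration 3: no rows with parent_dir in {12}; recursion stops.
SUM(lev) = 0 + 1 + 1 + 1 + 2 = 5.

5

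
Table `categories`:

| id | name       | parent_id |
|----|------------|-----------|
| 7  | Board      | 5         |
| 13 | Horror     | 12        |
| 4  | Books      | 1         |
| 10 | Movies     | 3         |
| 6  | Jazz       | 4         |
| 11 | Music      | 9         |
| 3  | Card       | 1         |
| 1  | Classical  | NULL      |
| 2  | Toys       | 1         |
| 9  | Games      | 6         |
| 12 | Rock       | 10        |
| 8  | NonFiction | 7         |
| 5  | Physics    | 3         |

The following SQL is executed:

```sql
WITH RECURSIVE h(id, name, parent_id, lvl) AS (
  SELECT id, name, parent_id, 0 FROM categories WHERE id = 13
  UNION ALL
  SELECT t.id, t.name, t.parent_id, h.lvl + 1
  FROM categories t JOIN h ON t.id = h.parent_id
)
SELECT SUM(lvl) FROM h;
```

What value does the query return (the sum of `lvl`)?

Base: id=13 (Horror), parent_id=12, lvl 0.
Iteration 1: join on id=12 -> Rock (id 12, parent_id=10, lvl 1).
Iteration 2: join on id=10 -> Movies (id 10, parent_id=3, lvl 2).
Iteration 3: join on id=3 -> Card (id 3, parent_id=1, lvl 3).
Iteration 4: join on id=1 -> Classical (id 1, parent_id=NULL, lvl 4).
Iteration 5: parent_id is NULL; no match; recursion stops.
SUM(lvl) = 0 + 1 + 2 + 3 + 4 = 10.

10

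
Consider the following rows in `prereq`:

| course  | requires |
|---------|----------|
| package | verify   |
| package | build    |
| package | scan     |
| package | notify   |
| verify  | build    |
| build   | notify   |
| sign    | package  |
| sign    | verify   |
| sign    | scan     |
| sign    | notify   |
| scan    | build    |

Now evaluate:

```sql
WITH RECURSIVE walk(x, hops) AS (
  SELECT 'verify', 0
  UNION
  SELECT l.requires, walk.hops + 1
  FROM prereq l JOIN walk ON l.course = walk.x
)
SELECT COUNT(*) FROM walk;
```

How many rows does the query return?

3

Base: (verify, hops=0).
Iteration 1: edges from {verify} -> (build, hops=1).
Iteration 2: edges from {build} -> (notify, hops=2).
Iteration 3: no outgoing edges from {notify}; recursion stops.
Total rows emitted: 3.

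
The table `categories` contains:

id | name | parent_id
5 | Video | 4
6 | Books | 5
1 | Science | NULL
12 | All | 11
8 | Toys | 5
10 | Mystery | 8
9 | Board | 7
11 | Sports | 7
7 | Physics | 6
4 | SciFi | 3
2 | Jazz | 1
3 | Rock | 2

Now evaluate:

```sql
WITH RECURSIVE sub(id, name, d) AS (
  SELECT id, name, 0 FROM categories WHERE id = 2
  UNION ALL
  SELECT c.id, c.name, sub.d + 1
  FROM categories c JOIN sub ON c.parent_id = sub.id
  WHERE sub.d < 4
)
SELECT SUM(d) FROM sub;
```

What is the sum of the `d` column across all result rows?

Base: id=2 (Jazz) at d 0.
Iteration 1: rows with parent_id in {2} -> Rock (id 3, d 1).
Iteration 2: rows with parent_id in {3} -> SciFi (id 4, d 2).
Iteration 3: rows with parent_id in {4} -> Video (id 5, d 3).
Iteration 4: rows with parent_id in {5} -> Books (id 6, d 4), Toys (id 8, d 4).
Iteration 5: d < 4 fails for all current rows; recursion stops.
SUM(d) = 0 + 1 + 2 + 3 + 4 + 4 = 14.

14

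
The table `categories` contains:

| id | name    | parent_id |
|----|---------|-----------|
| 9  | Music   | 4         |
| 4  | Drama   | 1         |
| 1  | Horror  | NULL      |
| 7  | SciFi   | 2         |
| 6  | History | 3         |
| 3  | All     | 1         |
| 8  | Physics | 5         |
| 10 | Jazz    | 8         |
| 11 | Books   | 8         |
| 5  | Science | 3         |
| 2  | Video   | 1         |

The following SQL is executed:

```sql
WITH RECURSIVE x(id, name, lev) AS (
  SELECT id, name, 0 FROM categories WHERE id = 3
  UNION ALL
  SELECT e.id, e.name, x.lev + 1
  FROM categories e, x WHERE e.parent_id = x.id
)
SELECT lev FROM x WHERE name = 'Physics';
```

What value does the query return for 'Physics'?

2

Base: id=3 (All) at lev 0.
Iteration 1: rows with parent_id in {3} -> Science (id 5, lev 1), History (id 6, lev 1).
Iteration 2: rows with parent_id in {5,6} -> Physics (id 8, lev 2).
Iteration 3: rows with parent_id in {8} -> Jazz (id 10, lev 3), Books (id 11, lev 3).
Iteration 4: no rows with parent_id in {10,11}; recursion stops.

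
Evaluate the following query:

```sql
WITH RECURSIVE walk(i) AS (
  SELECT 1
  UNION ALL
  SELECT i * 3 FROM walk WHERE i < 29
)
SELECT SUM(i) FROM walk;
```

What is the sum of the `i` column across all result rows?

Base: i=1.
Iteration 1: 1 < 29 holds -> i = 1 * 3 = 3.
Iteration 2: 3 < 29 holds -> i = 3 * 3 = 9.
Iteration 3: 9 < 29 holds -> i = 9 * 3 = 27.
Iteration 4: 27 < 29 holds -> i = 27 * 3 = 81.
Iteration 5: 81 < 29 fails; recursion stops.
SUM(i) = 1 + 3 + 9 + 27 + 81 = 121.

121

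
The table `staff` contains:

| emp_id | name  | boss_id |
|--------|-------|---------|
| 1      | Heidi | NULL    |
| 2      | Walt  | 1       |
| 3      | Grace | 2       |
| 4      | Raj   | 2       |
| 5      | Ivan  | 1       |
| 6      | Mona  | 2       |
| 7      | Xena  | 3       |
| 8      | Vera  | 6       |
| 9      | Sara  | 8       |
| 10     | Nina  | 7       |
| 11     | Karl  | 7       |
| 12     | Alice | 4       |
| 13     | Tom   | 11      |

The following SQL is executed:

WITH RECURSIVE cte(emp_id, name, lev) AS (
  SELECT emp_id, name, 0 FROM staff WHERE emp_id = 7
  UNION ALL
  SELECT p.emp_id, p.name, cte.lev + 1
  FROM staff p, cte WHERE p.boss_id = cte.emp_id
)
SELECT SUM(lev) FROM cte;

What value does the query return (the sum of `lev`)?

Base: emp_id=7 (Xena) at lev 0.
Iteration 1: rows with boss_id in {7} -> Nina (id 10, lev 1), Karl (id 11, lev 1).
Iteration 2: rows with boss_id in {10,11} -> Tom (id 13, lev 2).
Iteration 3: no rows with boss_id in {13}; recursion stops.
SUM(lev) = 0 + 1 + 1 + 2 = 4.

4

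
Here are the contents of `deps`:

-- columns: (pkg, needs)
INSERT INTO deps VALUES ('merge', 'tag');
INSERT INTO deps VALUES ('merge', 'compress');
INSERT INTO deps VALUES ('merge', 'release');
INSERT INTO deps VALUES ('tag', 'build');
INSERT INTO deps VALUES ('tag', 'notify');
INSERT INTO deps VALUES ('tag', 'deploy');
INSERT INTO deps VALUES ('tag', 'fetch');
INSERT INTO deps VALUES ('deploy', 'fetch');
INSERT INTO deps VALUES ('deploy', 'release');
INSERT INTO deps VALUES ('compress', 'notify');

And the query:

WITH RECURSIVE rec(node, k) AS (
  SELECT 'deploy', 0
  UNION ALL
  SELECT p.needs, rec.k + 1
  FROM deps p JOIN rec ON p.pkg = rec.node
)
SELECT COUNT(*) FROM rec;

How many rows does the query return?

Base: (deploy, k=0).
Iteration 1: edges from {deploy} -> (fetch, k=1), (release, k=1).
Iteration 2: no outgoing edges from {fetch,release}; recursion stops.
Total rows emitted: 3.

3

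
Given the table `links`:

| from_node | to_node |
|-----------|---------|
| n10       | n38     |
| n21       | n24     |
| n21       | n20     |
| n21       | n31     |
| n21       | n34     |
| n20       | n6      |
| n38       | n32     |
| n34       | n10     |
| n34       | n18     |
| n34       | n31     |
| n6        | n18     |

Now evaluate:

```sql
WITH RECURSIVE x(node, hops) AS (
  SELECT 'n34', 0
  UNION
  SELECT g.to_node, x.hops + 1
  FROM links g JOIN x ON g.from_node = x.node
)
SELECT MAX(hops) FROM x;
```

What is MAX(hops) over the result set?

Base: (n34, hops=0).
Iteration 1: edges from {n34} -> (n10, hops=1), (n18, hops=1), (n31, hops=1).
Iteration 2: edges from {n10,n18,n31} -> (n38, hops=2).
Iteration 3: edges from {n38} -> (n32, hops=3).
Iteration 4: no outgoing edges from {n32}; recursion stops.
hops values: 0, 1, 1, 1, 2, 3; the maximum is 3.

3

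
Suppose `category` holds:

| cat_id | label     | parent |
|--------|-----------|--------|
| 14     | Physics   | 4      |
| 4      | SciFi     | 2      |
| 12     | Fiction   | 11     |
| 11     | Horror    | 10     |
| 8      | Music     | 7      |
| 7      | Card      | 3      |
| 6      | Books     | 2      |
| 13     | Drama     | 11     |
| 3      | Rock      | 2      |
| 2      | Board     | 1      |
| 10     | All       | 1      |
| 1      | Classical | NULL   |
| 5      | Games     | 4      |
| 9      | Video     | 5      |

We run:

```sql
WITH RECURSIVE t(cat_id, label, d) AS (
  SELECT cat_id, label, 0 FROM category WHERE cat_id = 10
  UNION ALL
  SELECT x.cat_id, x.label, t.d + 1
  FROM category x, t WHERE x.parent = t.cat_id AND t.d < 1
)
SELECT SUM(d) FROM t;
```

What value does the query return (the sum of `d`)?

1

Base: cat_id=10 (All) at d 0.
Iteration 1: rows with parent in {10} -> Horror (id 11, d 1).
Iteration 2: d < 1 fails for all current rows; recursion stops.
SUM(d) = 0 + 1 = 1.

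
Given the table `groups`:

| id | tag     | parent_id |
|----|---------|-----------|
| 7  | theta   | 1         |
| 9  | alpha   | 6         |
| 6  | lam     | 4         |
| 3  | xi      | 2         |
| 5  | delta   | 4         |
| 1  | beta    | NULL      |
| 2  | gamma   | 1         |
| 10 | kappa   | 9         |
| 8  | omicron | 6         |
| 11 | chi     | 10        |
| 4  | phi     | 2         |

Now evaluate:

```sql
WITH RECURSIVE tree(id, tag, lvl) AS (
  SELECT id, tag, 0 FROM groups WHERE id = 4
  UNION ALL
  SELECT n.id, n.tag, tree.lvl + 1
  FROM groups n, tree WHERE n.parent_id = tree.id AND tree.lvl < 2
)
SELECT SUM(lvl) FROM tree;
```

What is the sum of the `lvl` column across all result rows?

Base: id=4 (phi) at lvl 0.
Iteration 1: rows with parent_id in {4} -> delta (id 5, lvl 1), lam (id 6, lvl 1).
Iteration 2: rows with parent_id in {5,6} -> omicron (id 8, lvl 2), alpha (id 9, lvl 2).
Iteration 3: lvl < 2 fails for all current rows; recursion stops.
SUM(lvl) = 0 + 1 + 1 + 2 + 2 = 6.

6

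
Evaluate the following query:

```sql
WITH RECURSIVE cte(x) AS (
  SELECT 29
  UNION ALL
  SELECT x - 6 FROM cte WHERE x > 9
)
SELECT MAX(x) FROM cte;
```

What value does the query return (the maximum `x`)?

29

Base: x=29.
Iteration 1: 29 > 9 holds -> x = 29 - 6 = 23.
Iteration 2: 23 > 9 holds -> x = 23 - 6 = 17.
Iteration 3: 17 > 9 holds -> x = 17 - 6 = 11.
Iteration 4: 11 > 9 holds -> x = 11 - 6 = 5.
Iteration 5: 5 > 9 fails; recursion stops.
x values: 29, 23, 17, 11, 5; the maximum is 29.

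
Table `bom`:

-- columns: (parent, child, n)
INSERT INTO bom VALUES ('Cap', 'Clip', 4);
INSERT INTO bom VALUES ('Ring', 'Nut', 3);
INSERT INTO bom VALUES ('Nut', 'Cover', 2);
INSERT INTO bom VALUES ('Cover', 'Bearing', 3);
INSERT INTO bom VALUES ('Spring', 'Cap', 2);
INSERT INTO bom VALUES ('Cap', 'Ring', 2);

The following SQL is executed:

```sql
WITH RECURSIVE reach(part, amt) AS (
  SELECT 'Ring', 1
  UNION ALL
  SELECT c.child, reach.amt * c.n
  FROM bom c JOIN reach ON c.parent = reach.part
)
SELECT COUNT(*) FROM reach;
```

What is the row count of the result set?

4

Base: (Ring, amt=1).
Iteration 1: components of {Ring} -> Nut = 1*3 = 3.
Iteration 2: components of {Nut} -> Cover = 3*2 = 6.
Iteration 3: components of {Cover} -> Bearing = 6*3 = 18.
Iteration 4: no further components; recursion stops.
Total rows emitted: 4.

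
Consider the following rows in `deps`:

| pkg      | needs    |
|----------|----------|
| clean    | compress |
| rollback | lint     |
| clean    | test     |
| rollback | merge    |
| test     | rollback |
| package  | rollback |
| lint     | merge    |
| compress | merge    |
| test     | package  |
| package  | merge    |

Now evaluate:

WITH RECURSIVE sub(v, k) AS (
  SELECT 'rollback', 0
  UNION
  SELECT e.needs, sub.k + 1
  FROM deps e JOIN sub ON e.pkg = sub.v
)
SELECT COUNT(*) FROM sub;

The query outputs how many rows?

Base: (rollback, k=0).
Iteration 1: edges from {rollback} -> (lint, k=1), (merge, k=1).
Iteration 2: edges from {lint,merge} -> (merge, k=2).
Iteration 3: no outgoing edges from {merge}; recursion stops.
Total rows emitted: 4.

4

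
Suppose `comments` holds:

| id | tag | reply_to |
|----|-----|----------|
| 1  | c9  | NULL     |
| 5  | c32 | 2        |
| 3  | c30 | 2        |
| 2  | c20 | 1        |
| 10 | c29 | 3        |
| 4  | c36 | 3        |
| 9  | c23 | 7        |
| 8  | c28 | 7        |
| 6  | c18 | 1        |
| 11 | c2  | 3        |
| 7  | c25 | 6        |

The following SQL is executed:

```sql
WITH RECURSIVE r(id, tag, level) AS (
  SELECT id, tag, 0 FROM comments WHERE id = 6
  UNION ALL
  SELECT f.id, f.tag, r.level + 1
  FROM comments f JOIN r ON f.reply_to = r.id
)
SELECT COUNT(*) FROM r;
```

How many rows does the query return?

Base: id=6 (c18) at level 0.
Iteration 1: rows with reply_to in {6} -> c25 (id 7, level 1).
Iteration 2: rows with reply_to in {7} -> c28 (id 8, level 2), c23 (id 9, level 2).
Iteration 3: no rows with reply_to in {8,9}; recursion stops.
Total rows emitted: 4.

4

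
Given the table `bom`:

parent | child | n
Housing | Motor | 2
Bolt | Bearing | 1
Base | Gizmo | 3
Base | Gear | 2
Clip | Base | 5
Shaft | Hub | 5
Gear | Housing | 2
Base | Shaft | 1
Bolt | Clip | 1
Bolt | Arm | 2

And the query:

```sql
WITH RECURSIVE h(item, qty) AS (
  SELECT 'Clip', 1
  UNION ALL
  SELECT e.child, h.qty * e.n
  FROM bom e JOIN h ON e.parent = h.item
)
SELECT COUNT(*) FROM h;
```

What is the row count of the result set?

Base: (Clip, qty=1).
Iteration 1: components of {Clip} -> Base = 1*5 = 5.
Iteration 2: components of {Base} -> Gear = 5*2 = 10, Gizmo = 5*3 = 15, Shaft = 5*1 = 5.
Iteration 3: components of {Gear,Gizmo,Shaft} -> Housing = 10*2 = 20, Hub = 5*5 = 25.
Iteration 4: components of {Housing,Hub} -> Motor = 20*2 = 40.
Iteration 5: no further components; recursion stops.
Total rows emitted: 8.

8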